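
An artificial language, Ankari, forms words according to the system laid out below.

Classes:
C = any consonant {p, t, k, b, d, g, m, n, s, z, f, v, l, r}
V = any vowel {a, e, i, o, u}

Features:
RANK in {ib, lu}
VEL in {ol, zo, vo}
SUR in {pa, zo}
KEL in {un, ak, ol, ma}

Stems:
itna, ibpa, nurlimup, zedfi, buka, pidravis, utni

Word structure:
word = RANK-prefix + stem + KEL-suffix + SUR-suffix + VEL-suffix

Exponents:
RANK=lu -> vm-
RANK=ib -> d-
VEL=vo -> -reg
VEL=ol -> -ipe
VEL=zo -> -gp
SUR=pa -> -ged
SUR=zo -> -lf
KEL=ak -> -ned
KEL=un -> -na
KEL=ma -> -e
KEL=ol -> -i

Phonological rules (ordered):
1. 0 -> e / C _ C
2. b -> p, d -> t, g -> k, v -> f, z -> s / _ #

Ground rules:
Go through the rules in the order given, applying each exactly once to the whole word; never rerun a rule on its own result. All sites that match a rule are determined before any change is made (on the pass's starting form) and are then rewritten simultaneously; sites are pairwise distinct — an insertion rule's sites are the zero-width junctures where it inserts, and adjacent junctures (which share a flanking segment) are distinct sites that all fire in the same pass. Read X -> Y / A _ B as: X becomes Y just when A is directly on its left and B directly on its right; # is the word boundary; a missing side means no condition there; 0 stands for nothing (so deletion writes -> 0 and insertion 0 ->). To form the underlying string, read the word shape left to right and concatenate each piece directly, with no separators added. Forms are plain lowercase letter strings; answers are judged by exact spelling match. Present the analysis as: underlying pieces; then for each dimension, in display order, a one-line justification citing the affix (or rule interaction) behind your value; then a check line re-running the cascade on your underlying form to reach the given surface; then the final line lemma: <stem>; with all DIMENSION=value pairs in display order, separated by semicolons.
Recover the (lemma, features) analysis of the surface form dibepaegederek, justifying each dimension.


underlying: d-ibpa-e-ged-reg
RANK=ib - signalled by the affix d-
VEL=vo - signalled by the affix -reg
SUR=pa - signalled by the affix -ged
KEL=ma - signalled by the affix -e
check: dibpaegedreg -> dibepaegedereg -> dibepaegederek
lemma: ibpa; RANK=ib; VEL=vo; SUR=pa; KEL=ma


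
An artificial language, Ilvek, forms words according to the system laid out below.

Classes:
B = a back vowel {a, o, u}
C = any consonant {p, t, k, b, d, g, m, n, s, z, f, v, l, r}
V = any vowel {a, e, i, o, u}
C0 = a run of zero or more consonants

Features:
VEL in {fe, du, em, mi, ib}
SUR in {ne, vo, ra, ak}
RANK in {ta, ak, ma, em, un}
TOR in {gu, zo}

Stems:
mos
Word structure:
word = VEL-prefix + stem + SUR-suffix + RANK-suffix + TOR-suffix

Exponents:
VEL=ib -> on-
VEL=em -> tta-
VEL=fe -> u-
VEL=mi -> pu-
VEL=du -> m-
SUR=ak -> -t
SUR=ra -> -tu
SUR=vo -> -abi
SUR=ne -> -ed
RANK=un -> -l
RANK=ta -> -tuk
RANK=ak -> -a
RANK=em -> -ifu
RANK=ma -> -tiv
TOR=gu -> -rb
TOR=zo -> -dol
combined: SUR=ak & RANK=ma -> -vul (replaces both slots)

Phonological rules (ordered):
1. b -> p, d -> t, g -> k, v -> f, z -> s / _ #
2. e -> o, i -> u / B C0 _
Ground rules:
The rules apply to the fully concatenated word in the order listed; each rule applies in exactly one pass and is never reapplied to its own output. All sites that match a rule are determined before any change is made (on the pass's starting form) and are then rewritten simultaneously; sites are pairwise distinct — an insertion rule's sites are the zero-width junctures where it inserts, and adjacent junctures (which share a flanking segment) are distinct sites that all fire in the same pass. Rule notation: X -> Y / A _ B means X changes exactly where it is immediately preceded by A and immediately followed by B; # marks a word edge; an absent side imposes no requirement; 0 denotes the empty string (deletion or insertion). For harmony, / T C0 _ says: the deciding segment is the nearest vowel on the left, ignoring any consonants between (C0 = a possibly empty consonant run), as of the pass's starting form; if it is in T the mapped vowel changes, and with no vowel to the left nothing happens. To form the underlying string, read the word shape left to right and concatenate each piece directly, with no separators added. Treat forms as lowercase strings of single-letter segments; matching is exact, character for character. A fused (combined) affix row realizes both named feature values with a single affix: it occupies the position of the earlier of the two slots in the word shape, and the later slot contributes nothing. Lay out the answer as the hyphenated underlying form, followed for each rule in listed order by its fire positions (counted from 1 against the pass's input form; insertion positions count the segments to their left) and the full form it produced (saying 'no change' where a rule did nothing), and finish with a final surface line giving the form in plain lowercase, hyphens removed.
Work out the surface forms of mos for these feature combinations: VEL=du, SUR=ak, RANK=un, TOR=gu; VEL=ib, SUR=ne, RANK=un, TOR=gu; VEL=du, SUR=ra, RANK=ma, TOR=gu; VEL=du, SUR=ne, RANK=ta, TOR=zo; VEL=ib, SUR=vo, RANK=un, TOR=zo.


cell VEL=du, SUR=ak, RANK=un, TOR=gu:
underlying: m-mos-t-l-rb
1. b -> p, d -> t, g -> k, v -> f, z -> s / _ #: fires at position(s) 8: mmostlrp
2. e -> o, i -> u / B C0 _: no change
surface: mmostlrp

cell VEL=ib, SUR=ne, RANK=un, TOR=gu:
underlying: on-mos-ed-l-rb
1. b -> p, d -> t, g -> k, v -> f, z -> s / _ #: fires at position(s) 10: onmosedlrp
2. e -> o, i -> u / B C0 _: fires at position(s) 6: onmosodlrp
surface: onmosodlrp

cell VEL=du, SUR=ra, RANK=ma, TOR=gu:
underlying: m-mos-tu-tiv-rb
1. b -> p, d -> t, g -> k, v -> f, z -> s / _ #: fires at position(s) 11: mmostutivrp
2. e -> o, i -> u / B C0 _: fires at position(s) 8: mmostutuvrp
surface: mmostutuvrp

cell VEL=du, SUR=ne, RANK=ta, TOR=zo:
underlying: m-mos-ed-tuk-dol
1. b -> p, d -> t, g -> k, v -> f, z -> s / _ #: no change
2. e -> o, i -> u / B C0 _: fires at position(s) 5: mmosodtukdol
surface: mmosodtukdol

cell VEL=ib, SUR=vo, RANK=un, TOR=zo:
underlying: on-mos-abi-l-dol
1. b -> p, d -> t, g -> k, v -> f, z -> s / _ #: no change
2. e -> o, i -> u / B C0 _: fires at position(s) 8: onmosabuldol
surface: onmosabuldol


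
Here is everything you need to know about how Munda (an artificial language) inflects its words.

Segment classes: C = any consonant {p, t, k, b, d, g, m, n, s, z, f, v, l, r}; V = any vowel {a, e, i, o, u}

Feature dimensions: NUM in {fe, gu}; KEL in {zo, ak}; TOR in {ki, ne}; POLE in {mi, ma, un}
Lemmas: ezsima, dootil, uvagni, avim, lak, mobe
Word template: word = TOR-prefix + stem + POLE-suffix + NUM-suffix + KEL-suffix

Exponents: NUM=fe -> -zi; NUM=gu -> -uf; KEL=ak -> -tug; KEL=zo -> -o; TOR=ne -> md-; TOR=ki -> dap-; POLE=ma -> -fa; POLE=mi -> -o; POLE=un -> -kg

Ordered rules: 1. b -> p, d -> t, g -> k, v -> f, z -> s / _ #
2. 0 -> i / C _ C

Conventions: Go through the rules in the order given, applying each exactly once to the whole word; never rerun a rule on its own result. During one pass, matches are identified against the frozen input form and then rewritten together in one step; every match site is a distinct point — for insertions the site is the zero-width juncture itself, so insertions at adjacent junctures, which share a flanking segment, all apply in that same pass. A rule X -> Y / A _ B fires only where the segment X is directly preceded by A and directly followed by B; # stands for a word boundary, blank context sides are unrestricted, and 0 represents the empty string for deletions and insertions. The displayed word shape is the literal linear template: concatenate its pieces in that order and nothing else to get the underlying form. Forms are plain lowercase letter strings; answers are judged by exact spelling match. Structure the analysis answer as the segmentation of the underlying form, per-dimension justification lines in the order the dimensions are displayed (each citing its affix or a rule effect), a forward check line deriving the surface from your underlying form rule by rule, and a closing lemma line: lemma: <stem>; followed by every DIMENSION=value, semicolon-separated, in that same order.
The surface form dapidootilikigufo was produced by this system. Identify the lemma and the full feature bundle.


underlying: dap-dootil-kg-uf-o
NUM=gu - signalled by the affix -uf
KEL=zo - signalled by the affix -o
TOR=ki - signalled by the affix dap-
POLE=un - signalled by the affix -kg
check: dapdootilkgufo -> dapdootilkgufo -> dapidootilikigufo
lemma: dootil; NUM=gu; KEL=zo; TOR=ki; POLE=un


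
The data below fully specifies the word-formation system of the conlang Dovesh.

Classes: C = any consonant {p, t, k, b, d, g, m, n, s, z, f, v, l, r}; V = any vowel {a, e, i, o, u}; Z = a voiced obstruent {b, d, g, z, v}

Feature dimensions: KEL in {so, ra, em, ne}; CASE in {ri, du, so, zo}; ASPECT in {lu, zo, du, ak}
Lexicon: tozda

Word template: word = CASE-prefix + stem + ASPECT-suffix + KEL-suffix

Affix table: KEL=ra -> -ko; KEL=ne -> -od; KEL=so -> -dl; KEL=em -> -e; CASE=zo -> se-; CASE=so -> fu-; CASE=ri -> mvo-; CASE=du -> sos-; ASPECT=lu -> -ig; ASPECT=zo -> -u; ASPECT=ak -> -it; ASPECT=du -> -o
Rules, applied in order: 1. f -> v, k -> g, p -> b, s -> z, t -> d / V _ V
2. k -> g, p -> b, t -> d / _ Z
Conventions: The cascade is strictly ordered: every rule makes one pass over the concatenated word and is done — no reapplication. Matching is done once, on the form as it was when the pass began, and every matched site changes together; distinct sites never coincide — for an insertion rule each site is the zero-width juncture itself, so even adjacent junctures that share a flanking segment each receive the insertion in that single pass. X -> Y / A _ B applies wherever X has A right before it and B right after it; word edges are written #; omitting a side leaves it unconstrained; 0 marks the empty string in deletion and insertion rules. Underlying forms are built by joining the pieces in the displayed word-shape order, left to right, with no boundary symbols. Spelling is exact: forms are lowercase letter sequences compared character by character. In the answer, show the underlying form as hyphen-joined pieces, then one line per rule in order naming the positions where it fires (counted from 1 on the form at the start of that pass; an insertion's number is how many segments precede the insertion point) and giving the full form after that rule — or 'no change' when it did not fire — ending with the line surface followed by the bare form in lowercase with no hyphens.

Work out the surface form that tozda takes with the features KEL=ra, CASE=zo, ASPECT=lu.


underlying: se-tozda-ig-ko
1. f -> v, k -> g, p -> b, s -> z, t -> d / V _ V: fires at position(s) 3: sedozdaigko
2. k -> g, p -> b, t -> d / _ Z: no change
surface: sedozdaigko


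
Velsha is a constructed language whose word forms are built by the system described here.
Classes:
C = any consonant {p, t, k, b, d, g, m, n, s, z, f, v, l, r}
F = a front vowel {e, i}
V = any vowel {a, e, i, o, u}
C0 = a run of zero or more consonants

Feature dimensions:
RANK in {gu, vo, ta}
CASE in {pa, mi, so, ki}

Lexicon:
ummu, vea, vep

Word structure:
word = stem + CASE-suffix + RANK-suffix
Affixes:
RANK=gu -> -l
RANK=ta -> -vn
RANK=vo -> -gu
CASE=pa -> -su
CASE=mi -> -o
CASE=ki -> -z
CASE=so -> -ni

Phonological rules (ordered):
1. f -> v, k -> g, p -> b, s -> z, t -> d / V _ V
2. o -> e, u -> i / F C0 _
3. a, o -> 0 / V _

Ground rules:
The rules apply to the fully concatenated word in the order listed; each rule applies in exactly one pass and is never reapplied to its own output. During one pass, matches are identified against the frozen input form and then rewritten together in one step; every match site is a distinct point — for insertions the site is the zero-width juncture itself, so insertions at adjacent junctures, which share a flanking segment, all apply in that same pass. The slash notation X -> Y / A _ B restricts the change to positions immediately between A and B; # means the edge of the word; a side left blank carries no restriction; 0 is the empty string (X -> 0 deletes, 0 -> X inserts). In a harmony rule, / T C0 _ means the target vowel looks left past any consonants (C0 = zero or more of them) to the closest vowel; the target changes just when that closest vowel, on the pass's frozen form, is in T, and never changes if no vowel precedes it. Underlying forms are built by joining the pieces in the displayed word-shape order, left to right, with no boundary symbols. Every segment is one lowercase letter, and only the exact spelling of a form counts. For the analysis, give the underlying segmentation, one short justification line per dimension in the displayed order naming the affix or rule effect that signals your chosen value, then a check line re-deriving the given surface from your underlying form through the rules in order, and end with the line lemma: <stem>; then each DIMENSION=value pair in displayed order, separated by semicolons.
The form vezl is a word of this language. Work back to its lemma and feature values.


underlying: vea-z-l
RANK=gu - signalled by the affix -l
CASE=ki - signalled by the affix -z
check: veazl -> veazl -> veazl -> vezl
lemma: vea; RANK=gu; CASE=ki


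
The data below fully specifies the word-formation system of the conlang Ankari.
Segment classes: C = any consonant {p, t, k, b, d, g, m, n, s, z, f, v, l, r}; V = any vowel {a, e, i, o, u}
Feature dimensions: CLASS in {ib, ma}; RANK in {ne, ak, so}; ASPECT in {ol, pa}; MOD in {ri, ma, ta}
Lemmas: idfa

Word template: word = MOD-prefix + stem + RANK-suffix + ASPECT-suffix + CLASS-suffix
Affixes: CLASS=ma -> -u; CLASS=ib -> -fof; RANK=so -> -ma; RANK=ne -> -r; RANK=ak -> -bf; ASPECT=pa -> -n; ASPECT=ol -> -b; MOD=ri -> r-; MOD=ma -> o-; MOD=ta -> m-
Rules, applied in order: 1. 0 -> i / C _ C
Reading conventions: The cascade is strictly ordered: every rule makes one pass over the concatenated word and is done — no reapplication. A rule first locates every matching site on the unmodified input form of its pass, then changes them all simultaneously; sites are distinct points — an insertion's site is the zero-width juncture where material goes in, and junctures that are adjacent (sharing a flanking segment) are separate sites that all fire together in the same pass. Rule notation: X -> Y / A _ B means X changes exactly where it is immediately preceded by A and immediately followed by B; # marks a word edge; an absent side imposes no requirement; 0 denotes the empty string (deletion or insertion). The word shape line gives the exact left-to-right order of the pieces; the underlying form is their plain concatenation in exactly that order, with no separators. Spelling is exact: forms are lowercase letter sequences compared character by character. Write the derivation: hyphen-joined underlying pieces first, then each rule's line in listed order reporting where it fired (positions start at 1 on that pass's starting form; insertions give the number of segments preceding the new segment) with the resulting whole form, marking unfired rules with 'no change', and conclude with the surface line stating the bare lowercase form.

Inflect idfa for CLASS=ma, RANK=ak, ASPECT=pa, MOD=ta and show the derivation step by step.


underlying: m-idfa-bf-n-u
1. 0 -> i / C _ C: inserts after position(s) 3, 6, 7: midifabifinu
surface: midifabifinu


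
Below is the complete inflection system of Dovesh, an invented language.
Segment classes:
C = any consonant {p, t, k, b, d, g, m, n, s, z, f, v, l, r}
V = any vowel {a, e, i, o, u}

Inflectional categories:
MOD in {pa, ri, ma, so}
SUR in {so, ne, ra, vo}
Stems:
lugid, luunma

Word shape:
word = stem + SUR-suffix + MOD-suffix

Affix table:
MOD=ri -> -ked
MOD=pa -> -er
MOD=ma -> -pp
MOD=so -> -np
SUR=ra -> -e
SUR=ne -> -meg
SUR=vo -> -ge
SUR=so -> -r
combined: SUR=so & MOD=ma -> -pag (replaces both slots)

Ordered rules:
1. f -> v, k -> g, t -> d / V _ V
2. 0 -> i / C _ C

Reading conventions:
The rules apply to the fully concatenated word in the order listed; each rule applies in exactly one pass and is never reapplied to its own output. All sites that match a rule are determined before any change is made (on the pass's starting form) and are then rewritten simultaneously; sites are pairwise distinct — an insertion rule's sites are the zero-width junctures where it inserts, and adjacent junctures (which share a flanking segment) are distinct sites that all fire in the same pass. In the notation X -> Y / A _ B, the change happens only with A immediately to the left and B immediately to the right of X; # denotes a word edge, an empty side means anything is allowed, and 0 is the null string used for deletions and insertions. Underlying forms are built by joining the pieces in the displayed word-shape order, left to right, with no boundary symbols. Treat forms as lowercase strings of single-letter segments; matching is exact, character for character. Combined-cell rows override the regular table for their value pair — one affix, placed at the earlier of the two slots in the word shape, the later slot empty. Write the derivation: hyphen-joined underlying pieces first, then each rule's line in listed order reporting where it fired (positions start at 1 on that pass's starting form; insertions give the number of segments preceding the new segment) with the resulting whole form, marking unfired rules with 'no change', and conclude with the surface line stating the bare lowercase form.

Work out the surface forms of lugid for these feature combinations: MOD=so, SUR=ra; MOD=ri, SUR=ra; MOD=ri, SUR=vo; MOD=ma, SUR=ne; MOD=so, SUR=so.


cell MOD=so, SUR=ra:
underlying: lugid-e-np
1. f -> v, k -> g, t -> d / V _ V: no change
2. 0 -> i / C _ C: inserts after position(s) 7: lugidenip
surface: lugidenip

cell MOD=ri, SUR=ra:
underlying: lugid-e-ked
1. f -> v, k -> g, t -> d / V _ V: fires at position(s) 7: lugideged
2. 0 -> i / C _ C: no change
surface: lugideged

cell MOD=ri, SUR=vo:
underlying: lugid-ge-ked
1. f -> v, k -> g, t -> d / V _ V: fires at position(s) 8: lugidgeged
2. 0 -> i / C _ C: inserts after position(s) 5: lugidigeged
surface: lugidigeged

cell MOD=ma, SUR=ne:
underlying: lugid-meg-pp
1. f -> v, k -> g, t -> d / V _ V: no change
2. 0 -> i / C _ C: inserts after position(s) 5, 8, 9: lugidimegipip
surface: lugidimegipip

cell MOD=so, SUR=so:
underlying: lugid-r-np
1. f -> v, k -> g, t -> d / V _ V: no change
2. 0 -> i / C _ C: inserts after position(s) 5, 6, 7: lugidirinip
surface: lugidirinip


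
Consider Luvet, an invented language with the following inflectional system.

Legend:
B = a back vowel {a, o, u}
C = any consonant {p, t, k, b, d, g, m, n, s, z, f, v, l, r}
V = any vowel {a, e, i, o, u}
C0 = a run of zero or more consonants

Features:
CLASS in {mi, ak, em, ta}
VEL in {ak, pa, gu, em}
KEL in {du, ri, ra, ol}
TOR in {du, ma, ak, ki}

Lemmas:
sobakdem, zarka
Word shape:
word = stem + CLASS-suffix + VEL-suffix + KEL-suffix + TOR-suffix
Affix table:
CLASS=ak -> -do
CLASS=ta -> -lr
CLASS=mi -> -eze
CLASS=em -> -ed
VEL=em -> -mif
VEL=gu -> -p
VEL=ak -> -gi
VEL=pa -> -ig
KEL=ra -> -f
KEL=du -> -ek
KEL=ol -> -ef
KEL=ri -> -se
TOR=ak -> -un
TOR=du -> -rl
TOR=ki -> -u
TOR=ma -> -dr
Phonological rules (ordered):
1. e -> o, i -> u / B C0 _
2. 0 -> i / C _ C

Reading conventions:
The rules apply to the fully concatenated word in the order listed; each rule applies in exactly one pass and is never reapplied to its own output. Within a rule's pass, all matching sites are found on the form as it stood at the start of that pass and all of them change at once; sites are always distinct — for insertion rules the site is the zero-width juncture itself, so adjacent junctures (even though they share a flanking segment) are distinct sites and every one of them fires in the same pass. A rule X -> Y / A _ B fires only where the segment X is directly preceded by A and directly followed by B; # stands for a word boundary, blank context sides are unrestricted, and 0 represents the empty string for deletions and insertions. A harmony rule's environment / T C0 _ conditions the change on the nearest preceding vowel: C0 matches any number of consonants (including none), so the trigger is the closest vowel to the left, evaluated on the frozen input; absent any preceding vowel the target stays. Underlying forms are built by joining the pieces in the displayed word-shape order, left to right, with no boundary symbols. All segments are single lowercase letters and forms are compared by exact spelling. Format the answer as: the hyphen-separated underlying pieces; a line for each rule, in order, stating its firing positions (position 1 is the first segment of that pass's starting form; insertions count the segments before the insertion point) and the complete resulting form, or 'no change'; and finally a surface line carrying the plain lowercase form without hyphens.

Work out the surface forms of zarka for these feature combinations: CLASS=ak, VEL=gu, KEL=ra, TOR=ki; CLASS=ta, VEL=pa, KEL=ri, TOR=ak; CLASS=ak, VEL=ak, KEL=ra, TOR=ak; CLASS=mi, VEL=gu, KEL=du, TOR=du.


cell CLASS=ak, VEL=gu, KEL=ra, TOR=ki:
underlying: zarka-do-p-f-u
1. e -> o, i -> u / B C0 _: no change
2. 0 -> i / C _ C: inserts after position(s) 3, 8: zarikadopifu
surface: zarikadopifu

cell CLASS=ta, VEL=pa, KEL=ri, TOR=ak:
underlying: zarka-lr-ig-se-un
1. e -> o, i -> u / B C0 _: fires at position(s) 8: zarkalrugseun
2. 0 -> i / C _ C: inserts after position(s) 3, 6, 9: zarikalirugiseun
surface: zarikalirugiseun

cell CLASS=ak, VEL=ak, KEL=ra, TOR=ak:
underlying: zarka-do-gi-f-un
1. e -> o, i -> u / B C0 _: fires at position(s) 9: zarkadogufun
2. 0 -> i / C _ C: inserts after position(s) 3: zarikadogufun
surface: zarikadogufun

cell CLASS=mi, VEL=gu, KEL=du, TOR=du:
underlying: zarka-eze-p-ek-rl
1. e -> o, i -> u / B C0 _: fires at position(s) 6: zarkaozepekrl
2. 0 -> i / C _ C: inserts after position(s) 3, 11, 12: zarikaozepekiril
surface: zarikaozepekiril


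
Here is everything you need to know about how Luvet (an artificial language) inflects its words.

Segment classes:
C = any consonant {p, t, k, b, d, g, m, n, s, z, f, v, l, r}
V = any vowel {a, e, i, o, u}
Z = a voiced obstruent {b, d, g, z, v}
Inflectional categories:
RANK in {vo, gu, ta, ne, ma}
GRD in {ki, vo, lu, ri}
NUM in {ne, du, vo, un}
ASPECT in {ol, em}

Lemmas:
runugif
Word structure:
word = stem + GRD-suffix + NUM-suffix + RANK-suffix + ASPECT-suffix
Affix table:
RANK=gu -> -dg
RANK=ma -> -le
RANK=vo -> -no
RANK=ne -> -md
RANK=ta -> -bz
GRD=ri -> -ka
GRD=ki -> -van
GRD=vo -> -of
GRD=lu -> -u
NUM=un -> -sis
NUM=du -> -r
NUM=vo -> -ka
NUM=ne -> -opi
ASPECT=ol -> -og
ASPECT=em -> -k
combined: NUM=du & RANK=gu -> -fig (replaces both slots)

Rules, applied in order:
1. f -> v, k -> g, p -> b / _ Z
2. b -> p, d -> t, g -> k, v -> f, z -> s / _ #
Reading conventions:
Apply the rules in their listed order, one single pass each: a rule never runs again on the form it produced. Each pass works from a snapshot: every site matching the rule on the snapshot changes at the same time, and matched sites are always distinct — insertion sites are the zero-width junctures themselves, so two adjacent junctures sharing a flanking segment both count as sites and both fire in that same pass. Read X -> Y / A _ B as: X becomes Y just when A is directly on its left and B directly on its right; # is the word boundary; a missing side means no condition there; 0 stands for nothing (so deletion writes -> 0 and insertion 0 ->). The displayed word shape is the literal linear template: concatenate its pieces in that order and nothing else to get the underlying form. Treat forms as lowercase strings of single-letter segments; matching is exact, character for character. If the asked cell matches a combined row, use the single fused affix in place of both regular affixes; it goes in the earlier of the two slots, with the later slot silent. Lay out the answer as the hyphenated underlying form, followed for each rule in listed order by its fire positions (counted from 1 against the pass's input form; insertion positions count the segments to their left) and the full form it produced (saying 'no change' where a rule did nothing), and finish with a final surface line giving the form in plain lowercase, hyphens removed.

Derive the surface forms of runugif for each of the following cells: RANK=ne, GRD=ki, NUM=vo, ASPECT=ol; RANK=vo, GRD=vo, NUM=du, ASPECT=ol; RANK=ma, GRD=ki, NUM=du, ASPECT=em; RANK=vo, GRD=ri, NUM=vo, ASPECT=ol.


cell RANK=ne, GRD=ki, NUM=vo, ASPECT=ol:
underlying: runugif-van-ka-md-og
1. f -> v, k -> g, p -> b / _ Z: fires at position(s) 7: runugivvankamdog
2. b -> p, d -> t, g -> k, v -> f, z -> s / _ #: fires at position(s) 16: runugivvankamdok
surface: runugivvankamdok

cell RANK=vo, GRD=vo, NUM=du, ASPECT=ol:
underlying: runugif-of-r-no-og
1. f -> v, k -> g, p -> b / _ Z: no change
2. b -> p, d -> t, g -> k, v -> f, z -> s / _ #: fires at position(s) 14: runugifofrnook
surface: runugifofrnook

cell RANK=ma, GRD=ki, NUM=du, ASPECT=em:
underlying: runugif-van-r-le-k
1. f -> v, k -> g, p -> b / _ Z: fires at position(s) 7: runugivvanrlek
2. b -> p, d -> t, g -> k, v -> f, z -> s / _ #: no change
surface: runugivvanrlek

cell RANK=vo, GRD=ri, NUM=vo, ASPECT=ol:
underlying: runugif-ka-ka-no-og
1. f -> v, k -> g, p -> b / _ Z: no change
2. b -> p, d -> t, g -> k, v -> f, z -> s / _ #: fires at position(s) 15: runugifkakanook
surface: runugifkakanook


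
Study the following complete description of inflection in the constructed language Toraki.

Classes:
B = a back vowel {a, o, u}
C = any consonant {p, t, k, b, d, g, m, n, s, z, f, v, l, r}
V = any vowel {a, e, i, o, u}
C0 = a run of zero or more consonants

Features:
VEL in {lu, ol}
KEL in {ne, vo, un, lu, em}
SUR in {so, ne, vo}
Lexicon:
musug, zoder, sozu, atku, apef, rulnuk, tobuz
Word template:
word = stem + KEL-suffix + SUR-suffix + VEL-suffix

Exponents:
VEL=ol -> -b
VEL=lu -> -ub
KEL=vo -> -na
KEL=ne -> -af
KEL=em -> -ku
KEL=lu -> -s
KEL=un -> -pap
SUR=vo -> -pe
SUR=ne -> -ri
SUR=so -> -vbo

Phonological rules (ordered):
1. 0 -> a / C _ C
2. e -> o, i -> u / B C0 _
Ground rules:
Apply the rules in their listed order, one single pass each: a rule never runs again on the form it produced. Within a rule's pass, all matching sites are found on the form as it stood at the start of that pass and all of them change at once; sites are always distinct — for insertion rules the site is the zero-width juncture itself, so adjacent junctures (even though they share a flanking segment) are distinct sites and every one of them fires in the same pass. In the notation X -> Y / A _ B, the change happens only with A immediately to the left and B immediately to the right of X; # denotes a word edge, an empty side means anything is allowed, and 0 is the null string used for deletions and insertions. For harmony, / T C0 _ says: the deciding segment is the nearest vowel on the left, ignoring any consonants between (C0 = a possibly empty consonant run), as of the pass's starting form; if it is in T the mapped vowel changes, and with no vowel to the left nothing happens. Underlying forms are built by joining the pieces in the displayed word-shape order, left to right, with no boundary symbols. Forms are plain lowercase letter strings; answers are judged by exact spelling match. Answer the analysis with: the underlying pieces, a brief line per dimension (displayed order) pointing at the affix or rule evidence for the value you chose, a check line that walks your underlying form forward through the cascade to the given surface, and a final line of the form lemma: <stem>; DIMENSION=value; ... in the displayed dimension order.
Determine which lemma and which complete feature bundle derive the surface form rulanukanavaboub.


underlying: rulnuk-na-vbo-ub
VEL=lu - signalled by the affix -ub
KEL=vo - signalled by the affix -na
SUR=so - signalled by the affix -vbo
check: rulnuknavboub -> rulanukanavaboub -> rulanukanavaboub
lemma: rulnuk; VEL=lu; KEL=vo; SUR=so


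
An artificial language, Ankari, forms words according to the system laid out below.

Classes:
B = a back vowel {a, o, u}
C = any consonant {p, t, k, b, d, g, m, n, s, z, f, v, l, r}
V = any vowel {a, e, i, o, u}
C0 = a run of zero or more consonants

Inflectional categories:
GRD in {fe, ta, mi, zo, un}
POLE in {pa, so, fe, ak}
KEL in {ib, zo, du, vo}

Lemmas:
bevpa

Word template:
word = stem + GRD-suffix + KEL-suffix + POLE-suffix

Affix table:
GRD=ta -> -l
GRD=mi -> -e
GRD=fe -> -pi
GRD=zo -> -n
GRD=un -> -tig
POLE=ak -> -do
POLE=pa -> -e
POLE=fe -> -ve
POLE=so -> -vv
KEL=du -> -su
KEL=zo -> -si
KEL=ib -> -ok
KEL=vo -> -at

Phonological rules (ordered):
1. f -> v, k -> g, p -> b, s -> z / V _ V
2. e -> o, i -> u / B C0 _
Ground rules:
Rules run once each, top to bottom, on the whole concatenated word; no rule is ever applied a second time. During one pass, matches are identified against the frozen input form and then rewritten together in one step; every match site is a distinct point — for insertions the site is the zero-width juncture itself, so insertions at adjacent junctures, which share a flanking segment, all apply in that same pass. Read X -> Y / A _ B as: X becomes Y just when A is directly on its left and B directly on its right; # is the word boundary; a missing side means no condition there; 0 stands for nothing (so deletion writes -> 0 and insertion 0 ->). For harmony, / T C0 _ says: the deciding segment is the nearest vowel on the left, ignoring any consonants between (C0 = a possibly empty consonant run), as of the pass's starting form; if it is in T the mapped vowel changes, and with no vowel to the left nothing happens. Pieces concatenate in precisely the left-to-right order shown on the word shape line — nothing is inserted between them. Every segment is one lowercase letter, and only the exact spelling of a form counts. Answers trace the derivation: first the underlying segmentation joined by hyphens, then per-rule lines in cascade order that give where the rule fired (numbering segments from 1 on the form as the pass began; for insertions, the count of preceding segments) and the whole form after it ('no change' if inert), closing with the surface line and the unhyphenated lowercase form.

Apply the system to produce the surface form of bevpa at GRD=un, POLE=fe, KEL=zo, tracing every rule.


underlying: bevpa-tig-si-ve
1. f -> v, k -> g, p -> b, s -> z / V _ V: no change
2. e -> o, i -> u / B C0 _: fires at position(s) 7: bevpatugsive
surface: bevpatugsive


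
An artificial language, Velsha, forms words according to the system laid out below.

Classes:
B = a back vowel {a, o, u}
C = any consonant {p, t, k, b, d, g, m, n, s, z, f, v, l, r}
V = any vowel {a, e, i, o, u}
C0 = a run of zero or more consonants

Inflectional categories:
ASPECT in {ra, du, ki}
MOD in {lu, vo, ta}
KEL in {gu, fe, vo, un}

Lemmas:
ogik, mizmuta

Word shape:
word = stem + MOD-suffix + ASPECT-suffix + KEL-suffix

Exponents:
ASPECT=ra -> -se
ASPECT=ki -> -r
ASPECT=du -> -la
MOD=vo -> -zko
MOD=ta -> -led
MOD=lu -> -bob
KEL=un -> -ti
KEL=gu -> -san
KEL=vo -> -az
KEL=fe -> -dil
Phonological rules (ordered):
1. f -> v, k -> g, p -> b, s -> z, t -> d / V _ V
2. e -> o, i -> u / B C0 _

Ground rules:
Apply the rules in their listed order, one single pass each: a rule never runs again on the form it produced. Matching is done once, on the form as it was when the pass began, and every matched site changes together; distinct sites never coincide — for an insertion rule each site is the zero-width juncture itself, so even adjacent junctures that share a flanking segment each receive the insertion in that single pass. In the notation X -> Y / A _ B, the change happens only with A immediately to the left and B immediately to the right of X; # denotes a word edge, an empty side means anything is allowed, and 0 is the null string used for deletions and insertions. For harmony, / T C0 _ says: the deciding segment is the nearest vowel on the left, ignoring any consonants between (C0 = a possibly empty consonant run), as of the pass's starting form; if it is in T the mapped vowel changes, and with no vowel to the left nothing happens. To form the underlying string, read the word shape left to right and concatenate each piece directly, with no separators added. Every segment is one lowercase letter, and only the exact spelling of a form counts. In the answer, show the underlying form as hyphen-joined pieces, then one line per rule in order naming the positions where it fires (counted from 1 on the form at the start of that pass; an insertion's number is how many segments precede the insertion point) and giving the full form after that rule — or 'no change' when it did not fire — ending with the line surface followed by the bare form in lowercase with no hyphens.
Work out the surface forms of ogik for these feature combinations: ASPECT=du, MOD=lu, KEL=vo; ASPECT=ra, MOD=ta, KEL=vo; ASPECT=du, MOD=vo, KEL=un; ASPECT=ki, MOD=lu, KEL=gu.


cell ASPECT=du, MOD=lu, KEL=vo:
underlying: ogik-bob-la-az
1. f -> v, k -> g, p -> b, s -> z, t -> d / V _ V: no change
2. e -> o, i -> u / B C0 _: fires at position(s) 3: ogukboblaaz
surface: ogukboblaaz

cell ASPECT=ra, MOD=ta, KEL=vo:
underlying: ogik-led-se-az
1. f -> v, k -> g, p -> b, s -> z, t -> d / V _ V: no change
2. e -> o, i -> u / B C0 _: fires at position(s) 3: ogukledseaz
surface: ogukledseaz

cell ASPECT=du, MOD=vo, KEL=un:
underlying: ogik-zko-la-ti
1. f -> v, k -> g, p -> b, s -> z, t -> d / V _ V: fires at position(s) 10: ogikzkoladi
2. e -> o, i -> u / B C0 _: fires at position(s) 3, 11: ogukzkoladu
surface: ogukzkoladu

cell ASPECT=ki, MOD=lu, KEL=gu:
underlying: ogik-bob-r-san
1. f -> v, k -> g, p -> b, s -> z, t -> d / V _ V: no change
2. e -> o, i -> u / B C0 _: fires at position(s) 3: ogukbobrsan
surface: ogukbobrsan


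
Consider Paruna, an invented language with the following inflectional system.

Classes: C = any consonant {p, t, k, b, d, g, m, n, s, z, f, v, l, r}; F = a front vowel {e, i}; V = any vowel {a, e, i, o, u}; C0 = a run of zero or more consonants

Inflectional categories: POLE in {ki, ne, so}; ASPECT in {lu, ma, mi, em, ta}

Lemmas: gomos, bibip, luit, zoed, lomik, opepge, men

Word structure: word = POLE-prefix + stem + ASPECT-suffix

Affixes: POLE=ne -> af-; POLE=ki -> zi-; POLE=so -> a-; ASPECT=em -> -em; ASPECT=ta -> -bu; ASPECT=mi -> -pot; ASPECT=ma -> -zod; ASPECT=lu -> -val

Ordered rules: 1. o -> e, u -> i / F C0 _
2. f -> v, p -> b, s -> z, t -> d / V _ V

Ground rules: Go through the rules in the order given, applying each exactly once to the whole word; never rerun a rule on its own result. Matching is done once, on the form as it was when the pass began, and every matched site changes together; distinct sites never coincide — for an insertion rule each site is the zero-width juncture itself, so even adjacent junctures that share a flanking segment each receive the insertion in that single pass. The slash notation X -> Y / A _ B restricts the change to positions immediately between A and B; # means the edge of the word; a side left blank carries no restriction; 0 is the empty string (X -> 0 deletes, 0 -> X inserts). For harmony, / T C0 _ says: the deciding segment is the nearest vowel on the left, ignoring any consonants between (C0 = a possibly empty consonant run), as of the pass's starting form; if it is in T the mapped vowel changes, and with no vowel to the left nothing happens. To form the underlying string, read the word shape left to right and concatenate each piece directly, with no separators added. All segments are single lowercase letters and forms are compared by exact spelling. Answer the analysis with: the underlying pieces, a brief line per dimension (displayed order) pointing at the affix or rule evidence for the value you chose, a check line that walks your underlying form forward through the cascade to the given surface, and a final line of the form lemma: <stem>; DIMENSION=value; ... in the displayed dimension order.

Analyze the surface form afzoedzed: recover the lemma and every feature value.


underlying: af-zoed-zod
POLE=ne - signalled by the affix af-
ASPECT=ma - signalled by the affix -zod
check: afzoedzod -> afzoedzed -> afzoedzed
lemma: zoed; POLE=ne; ASPECT=ma


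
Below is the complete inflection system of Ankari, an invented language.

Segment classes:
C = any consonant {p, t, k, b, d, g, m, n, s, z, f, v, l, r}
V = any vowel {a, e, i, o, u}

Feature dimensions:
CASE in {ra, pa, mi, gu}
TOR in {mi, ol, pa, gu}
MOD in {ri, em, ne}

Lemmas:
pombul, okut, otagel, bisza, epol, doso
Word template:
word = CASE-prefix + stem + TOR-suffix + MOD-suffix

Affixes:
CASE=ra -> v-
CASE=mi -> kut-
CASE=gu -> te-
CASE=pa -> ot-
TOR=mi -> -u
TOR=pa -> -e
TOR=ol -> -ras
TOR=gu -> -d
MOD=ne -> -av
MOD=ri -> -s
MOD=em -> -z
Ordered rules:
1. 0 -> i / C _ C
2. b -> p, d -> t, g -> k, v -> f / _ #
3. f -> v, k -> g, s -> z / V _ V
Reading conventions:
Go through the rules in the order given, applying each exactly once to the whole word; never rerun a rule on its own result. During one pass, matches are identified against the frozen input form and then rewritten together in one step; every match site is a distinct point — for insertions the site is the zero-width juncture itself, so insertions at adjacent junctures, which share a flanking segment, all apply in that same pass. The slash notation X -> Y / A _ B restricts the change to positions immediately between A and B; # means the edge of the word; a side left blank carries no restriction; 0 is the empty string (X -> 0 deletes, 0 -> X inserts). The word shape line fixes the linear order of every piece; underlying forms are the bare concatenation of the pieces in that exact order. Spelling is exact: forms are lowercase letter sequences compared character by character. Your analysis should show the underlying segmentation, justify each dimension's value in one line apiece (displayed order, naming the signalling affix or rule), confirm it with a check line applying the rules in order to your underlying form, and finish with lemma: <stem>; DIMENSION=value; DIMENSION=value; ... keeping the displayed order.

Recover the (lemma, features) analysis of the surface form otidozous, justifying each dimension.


underlying: ot-doso-u-s
CASE=pa - signalled by the affix ot-
TOR=mi - signalled by the affix -u
MOD=ri - signalled by the affix -s
check: otdosous -> otidosous -> otidosous -> otidozous
lemma: doso; CASE=pa; TOR=mi; MOD=ri


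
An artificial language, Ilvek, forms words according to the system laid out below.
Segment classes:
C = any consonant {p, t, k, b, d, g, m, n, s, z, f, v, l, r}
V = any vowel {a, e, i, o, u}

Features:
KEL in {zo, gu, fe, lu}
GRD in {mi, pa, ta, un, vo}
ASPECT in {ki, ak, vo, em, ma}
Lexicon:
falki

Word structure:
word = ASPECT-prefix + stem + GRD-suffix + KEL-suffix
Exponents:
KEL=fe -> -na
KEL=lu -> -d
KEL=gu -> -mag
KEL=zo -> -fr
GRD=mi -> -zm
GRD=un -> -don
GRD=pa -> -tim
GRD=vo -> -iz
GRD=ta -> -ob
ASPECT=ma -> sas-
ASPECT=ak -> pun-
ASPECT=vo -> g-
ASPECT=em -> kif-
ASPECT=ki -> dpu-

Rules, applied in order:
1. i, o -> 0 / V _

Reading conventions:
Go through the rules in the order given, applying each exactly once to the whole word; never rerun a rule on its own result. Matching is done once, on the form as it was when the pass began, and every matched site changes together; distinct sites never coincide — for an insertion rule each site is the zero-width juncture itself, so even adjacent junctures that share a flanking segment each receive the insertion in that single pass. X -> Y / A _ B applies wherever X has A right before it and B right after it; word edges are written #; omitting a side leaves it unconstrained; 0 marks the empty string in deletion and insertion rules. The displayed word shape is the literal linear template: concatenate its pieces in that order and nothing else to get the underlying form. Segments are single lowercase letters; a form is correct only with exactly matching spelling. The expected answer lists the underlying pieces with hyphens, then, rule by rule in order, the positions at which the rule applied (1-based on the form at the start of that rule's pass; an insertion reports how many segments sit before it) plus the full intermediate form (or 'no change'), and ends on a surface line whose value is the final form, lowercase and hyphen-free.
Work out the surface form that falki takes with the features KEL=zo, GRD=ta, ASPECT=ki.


underlying: dpu-falki-ob-fr
1. i, o -> 0 / V _: fires at position(s) 9: dpufalkibfr
surface: dpufalkibfr
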